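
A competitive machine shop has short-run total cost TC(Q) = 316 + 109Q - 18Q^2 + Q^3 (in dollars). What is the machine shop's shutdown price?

The shutdown price is the minimum of AVC. VC = 109Q - 18Q^2 + Q^3, so AVC = 109 - 18Q + Q^2.
At the minimum of AVC, MC = AVC. MC = 109 - 36Q + 3Q^2; setting MC = AVC gives 2Q^2 - 18Q = 0, so Q = 9. min AVC = 28.
The firm shuts down for any P below $28.

$28 per unit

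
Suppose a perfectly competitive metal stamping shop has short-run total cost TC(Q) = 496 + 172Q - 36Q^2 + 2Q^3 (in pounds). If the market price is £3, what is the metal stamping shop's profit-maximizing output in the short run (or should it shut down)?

Shut down

From TC, MC = TC'(Q) = 172 - 72Q + 6Q^2 and AVC = VC/Q = 172 - 36Q + 2Q^2.
The AVC parabola has its vertex at Q = 36/4 = 9, where AVC = 172 - 36·9 + 2·9^2 = £10.
P = £3 lies below min AVC = £10; no output level covers variable cost.
Shutting down limits the loss to fixed cost, £496.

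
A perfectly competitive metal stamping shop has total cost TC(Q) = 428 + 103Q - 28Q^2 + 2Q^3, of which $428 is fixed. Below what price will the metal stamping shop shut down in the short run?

$5 per unit

The shutdown price is the minimum of AVC. VC = 103Q - 28Q^2 + 2Q^3, so AVC = 103 - 28Q + 2Q^2.
At the minimum of AVC, MC = AVC. MC = 103 - 56Q + 6Q^2; setting MC = AVC gives 4Q^2 - 28Q = 0, so Q = 7. min AVC = 5.
So the shutdown price is $5.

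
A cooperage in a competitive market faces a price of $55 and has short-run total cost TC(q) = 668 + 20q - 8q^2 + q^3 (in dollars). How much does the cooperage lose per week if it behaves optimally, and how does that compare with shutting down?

Profit = -$374 at q = 7

AVC = 20 - 8q + q^2; min AVC = $4 at q = 4. Since P = $55 ≥ min AVC, the firm produces.
With MC = 20 - 16q + 3q^2, P = MC on the upward-sloping part at q* = 7.
TR = 55·7 = 385. TC = 668 + 91 = 759. Profit = 385 − 759 = -$374.
That loss of $374 beats the $668 the firm would lose by shutting down; producing recovers $294 of fixed cost.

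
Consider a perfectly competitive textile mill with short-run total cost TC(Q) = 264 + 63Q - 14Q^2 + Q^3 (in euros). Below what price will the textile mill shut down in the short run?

The shutdown price is the minimum of AVC. VC = 63Q - 14Q^2 + Q^3, so AVC = 63 - 14Q + Q^2.
dAVC/dQ = -14 + 2Q = 0 gives Q = 7. min AVC = 63 - 14·7 + 7^2 = 14.
So the shutdown price is €14.

€14 per unit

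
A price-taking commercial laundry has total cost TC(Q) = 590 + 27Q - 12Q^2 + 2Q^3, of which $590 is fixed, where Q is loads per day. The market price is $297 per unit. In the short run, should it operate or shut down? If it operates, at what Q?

Produce at Q = 9

From TC, MC = TC'(Q) = 27 - 24Q + 6Q^2 and AVC = VC/Q = 27 - 12Q + 2Q^2.
The AVC parabola has its vertex at Q = 12/4 = 3, where AVC = 27 - 12·3 + 2·3^2 = $9.
Since P = $297 ≥ min AVC = $9, price covers variable cost and the firm should produce.
P = MC gives -270 - 24Q + 6Q^2 = 0, with roots -5 and 9. Take the larger (rising MC): Q* = 9.
Check: AVC at Q = 9 is $81 ≤ P, so revenue covers variable cost.
Profit = P·Q − TC = 297·9 − 1319 = $1354.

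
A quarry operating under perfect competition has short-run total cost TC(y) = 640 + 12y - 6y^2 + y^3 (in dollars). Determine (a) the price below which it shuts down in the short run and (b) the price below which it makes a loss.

Shutdown price = $3; break-even price = $108

AVC = 12 - 6y + y^2; minimized at y = 3, giving min AVC = $3. That is the shutdown price.
ATC = 640/y + 12 - 6y + y^2. Setting dATC/dy = −640/y^2 − 6 + 2y = 0 gives y = 8 (since 2·8^3 − 6·8^2 = 640).
min ATC = 640/8 + 12 − 6·8 + 8^2 = $108. That is the break-even price.
For $3 ≤ P < $108 the firm produces at a loss; below $3 it shuts down.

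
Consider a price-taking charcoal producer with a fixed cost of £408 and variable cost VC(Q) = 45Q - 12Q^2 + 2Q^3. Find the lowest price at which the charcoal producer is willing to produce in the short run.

£27 per unit

The firm shuts down when price falls below the minimum of average variable cost. AVC = VC/Q = 45 - 12Q + 2Q^2.
At the minimum of AVC, MC = AVC. MC = 45 - 24Q + 6Q^2; setting MC = AVC gives 4Q^2 - 12Q = 0, so Q = 3. min AVC = 27.
For P < £27 the firm produces nothing.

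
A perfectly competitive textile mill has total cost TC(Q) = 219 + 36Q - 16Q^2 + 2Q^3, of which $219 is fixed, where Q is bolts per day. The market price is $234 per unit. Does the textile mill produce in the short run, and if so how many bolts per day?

Strip out fixed cost: VC = 36Q - 16Q^2 + 2Q^3. Then AVC = 36 - 16Q + 2Q^2 and MC = 36 - 32Q + 6Q^2.
The AVC parabola has its vertex at Q = 16/4 = 4, where AVC = 36 - 16·4 + 2·4^2 = $4.
P = $234 exceeds min AVC = $4, so the firm stays open.
Solving P = MC: -198 - 32Q + 6Q^2 = 0 ⇒ Q = -11/3 or 9. On the upward-sloping branch, Q* = 9.
Check: AVC at Q = 9 is $54 ≤ P, so revenue covers variable cost.
Profit = P·Q − TC = 234·9 − 705 = $1401.

Produce at Q = 9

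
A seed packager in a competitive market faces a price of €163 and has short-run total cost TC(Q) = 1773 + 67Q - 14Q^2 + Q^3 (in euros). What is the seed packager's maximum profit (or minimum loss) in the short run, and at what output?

Profit = -€333 at Q = 12

AVC = 67 - 14Q + Q^2 has its minimum €18 at Q = 7; price €163 clears that bar, so the firm operates.
With MC = 67 - 28Q + 3Q^2, P = MC on the upward-sloping part at Q* = 12.
TR = 163·12 = 1956. TC = 1773 + 516 = 2289. Profit = 1956 − 2289 = -€333.
By producing, the firm covers all variable cost plus €1440 of fixed cost; shutting down would lose the full €1773.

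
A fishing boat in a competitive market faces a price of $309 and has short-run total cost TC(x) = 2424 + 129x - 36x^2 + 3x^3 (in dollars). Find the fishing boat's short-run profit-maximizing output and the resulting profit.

Profit = -$24 at x = 10

AVC = 129 - 36x + 3x^2; min AVC = $21 at x = 6. Since P = $309 ≥ min AVC, the firm produces.
MC = 129 - 72x + 9x^2. Setting P = MC and taking the root on the rising branch gives x* = 10.
TR = 309·10 = 3090. TC = 2424 + 690 = 3114. Profit = 3090 − 3114 = -$24.
By producing, the firm covers all variable cost plus $2400 of fixed cost; shutting down would lose the full $2424.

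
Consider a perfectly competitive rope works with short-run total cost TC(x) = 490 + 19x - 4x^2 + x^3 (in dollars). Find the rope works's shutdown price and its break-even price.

Shutdown price = $15; break-even price = $110

AVC = 19 - 4x + x^2; minimized at x = 2, giving min AVC = $15. That is the shutdown price.
ATC = 490/x + 19 - 4x + x^2. Setting dATC/dx = −490/x^2 − 4 + 2x = 0 gives x = 7 (since 2·7^3 − 4·7^2 = 490).
min ATC = 490/7 + 19 − 4·7 + 7^2 = $110. That is the break-even price.
For $15 ≤ P < $110 the firm produces at a loss; below $15 it shuts down.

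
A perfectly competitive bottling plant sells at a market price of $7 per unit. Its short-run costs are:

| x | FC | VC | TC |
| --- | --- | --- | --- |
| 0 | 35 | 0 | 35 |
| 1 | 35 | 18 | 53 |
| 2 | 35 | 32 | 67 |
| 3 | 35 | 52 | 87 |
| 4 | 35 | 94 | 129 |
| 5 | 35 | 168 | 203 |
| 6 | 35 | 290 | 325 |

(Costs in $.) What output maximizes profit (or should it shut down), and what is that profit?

x = 0 (shut down); profit = -$35

Tabulate TR − TC: x=0: -35; x=1: -46; x=2: -53; x=3: -66; x=4: -101; x=5: -168; x=6: -283.
Profit is highest at x = 0. Equivalently, the lowest AVC in the table is 32/2 ≈ $16 at x = 2, and P = $7 falls below it — price never covers variable cost, so the firm shuts down and loses only its fixed cost.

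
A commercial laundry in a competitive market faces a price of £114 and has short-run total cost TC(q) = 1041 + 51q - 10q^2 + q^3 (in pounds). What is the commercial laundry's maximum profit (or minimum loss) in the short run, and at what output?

AVC = 51 - 10q + q^2; min AVC = £26 at q = 5. Since P = £114 ≥ min AVC, the firm produces.
MC = 51 - 20q + 3q^2. Setting P = MC and taking the root on the rising branch gives q* = 9.
TR = 114·9 = 1026. TC = 1041 + 378 = 1419. Profit = 1026 − 1419 = -£393.
That loss of £393 beats the £1041 the firm would lose by shutting down; producing recovers £648 of fixed cost.

Profit = -£393 at q = 9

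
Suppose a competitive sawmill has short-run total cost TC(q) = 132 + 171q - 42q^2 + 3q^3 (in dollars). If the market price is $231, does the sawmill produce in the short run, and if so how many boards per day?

Produce at q = 10

Strip out fixed cost: VC = 171q - 42q^2 + 3q^3. Then AVC = 171 - 42q + 3q^2 and MC = 171 - 84q + 9q^2.
AVC is minimized where dAVC/dq = -42 + 6q = 0, at q = 7; min AVC = 171 - 42·7 + 3·7^2 = $24.
Since P = $231 ≥ min AVC = $24, price covers variable cost and the firm should produce.
Solving P = MC: -60 - 84q + 9q^2 = 0 ⇒ q = -2/3 or 10. On the upward-sloping branch, q* = 10.
Check: AVC at q = 10 is $51 ≤ P, so revenue covers variable cost.
Profit = P·q − TC = 231·10 − 642 = $1668.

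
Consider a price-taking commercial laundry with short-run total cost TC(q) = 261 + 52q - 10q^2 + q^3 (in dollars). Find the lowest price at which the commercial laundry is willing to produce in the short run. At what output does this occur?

The shutdown price is the minimum of AVC. VC = 52q - 10q^2 + q^3, so AVC = 52 - 10q + q^2.
dAVC/dq = -10 + 2q = 0 gives q = 5. min AVC = 52 - 10·5 + 5^2 = 27.
So the shutdown price is $27.

$27 per unit, at q = 5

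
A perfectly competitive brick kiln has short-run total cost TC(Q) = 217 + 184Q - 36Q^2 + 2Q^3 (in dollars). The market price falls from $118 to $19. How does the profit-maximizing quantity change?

Output falls from 11 to 0 (the firm shuts down)

AVC = 184 - 36Q + 2Q^2, minimized at Q = 9 where min AVC = $22. MC = 184 - 72Q + 6Q^2.
At P = $118 ≥ min AVC, set P = MC on the rising branch: Q = 11.
At P = $19 < min AVC = $22, price no longer covers variable cost at any output, so the firm shuts down: Q = 0.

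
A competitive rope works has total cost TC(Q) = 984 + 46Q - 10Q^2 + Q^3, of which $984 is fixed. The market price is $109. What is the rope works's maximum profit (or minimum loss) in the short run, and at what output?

Profit = -$336 at Q = 9

AVC = 46 - 10Q + Q^2; min AVC = $21 at Q = 5. Since P = $109 ≥ min AVC, the firm produces.
With MC = 46 - 20Q + 3Q^2, P = MC on the upward-sloping part at Q* = 9.
TR = 109·9 = 981. TC = 984 + 333 = 1317. Profit = 981 − 1317 = -$336.
That loss of $336 beats the $984 the firm would lose by shutting down; producing recovers $648 of fixed cost.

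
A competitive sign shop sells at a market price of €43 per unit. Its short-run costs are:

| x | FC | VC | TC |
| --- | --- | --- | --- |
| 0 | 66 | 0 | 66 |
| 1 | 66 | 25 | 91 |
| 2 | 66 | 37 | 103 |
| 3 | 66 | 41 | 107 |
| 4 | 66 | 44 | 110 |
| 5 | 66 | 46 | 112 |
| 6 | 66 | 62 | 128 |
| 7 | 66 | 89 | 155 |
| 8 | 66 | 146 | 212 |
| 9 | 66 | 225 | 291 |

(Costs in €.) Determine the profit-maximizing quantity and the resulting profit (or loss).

x = 7; profit = €146

Tabulate TR − TC: x=0: -66; x=1: -48; x=2: -17; x=3: 22; x=4: 62; x=5: 103; x=6: 130; x=7: 146; x=8: 132; x=9: 96.
Profit is maximized at x = 7. AVC there is 89/7 = €12.71 ≤ P, so producing beats shutting down (which would give -€66).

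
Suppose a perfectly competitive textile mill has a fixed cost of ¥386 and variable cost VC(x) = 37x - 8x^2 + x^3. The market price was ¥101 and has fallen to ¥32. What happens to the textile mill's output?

AVC = 37 - 8x + x^2, minimized at x = 4 where min AVC = ¥21. MC = 37 - 16x + 3x^2.
At P = ¥101 ≥ min AVC, set P = MC on the rising branch: x = 8.
At P = ¥32 ≥ min AVC, set P = MC: x = 5. The firm stays open but cuts output.

Output falls from 8 to 5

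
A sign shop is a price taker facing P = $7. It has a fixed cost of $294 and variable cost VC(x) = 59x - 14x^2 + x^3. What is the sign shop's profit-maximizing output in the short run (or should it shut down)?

Shut down

From TC, MC = TC'(x) = 59 - 28x + 3x^2 and AVC = VC/x = 59 - 14x + x^2.
The AVC parabola has its vertex at x = 14/2 = 7, where AVC = 59 - 14·7 + 7^2 = $10.
With P < min AVC ($7 < $10), every unit sold adds to the loss.
The firm minimizes its loss by shutting down and losing only its fixed cost of $294.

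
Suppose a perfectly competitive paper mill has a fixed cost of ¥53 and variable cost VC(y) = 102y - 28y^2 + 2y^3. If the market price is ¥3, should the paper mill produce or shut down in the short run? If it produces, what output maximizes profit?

Shut down

Variable cost is VC = 102y - 28y^2 + 2y^3, so AVC = VC/y = 102 - 28y + 2y^2 and MC = dTC/dy = 102 - 56y + 6y^2.
AVC hits its minimum where MC = AVC, at y = 7, giving min AVC = 102 - 28·7 + 2·7^2 = ¥4.
P = ¥3 lies below min AVC = ¥4; no output level covers variable cost.
Shutting down limits the loss to fixed cost, ¥53.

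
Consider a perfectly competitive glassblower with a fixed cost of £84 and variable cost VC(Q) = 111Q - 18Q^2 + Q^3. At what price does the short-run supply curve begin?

The shutdown price is the minimum of AVC. VC = 111Q - 18Q^2 + Q^3, so AVC = 111 - 18Q + Q^2.
dAVC/dQ = -18 + 2Q = 0 gives Q = 9. min AVC = 111 - 18·9 + 9^2 = 30.
So the shutdown price is £30.

£30 per unit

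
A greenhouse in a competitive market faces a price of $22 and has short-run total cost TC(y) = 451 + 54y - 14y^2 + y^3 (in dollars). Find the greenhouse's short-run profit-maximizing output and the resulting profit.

Profit = -$323 at y = 8

AVC = 54 - 14y + y^2 has its minimum $5 at y = 7; price $22 clears that bar, so the firm operates.
MC = 54 - 28y + 3y^2. Setting P = MC and taking the root on the rising branch gives y* = 8.
TR = 22·8 = 176. TC = 451 + 48 = 499. Profit = 176 − 499 = -$323.
That loss of $323 beats the $451 the firm would lose by shutting down; producing recovers $128 of fixed cost.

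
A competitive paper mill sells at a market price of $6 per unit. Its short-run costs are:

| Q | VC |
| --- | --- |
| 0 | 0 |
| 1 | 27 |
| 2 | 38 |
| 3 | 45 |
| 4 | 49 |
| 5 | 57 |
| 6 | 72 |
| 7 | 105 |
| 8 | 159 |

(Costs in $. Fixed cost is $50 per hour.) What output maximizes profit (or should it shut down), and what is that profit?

Q = 0 (shut down); profit = -$50

Compute π = P·Q − TC at each output: Q=0: -50; Q=1: -71; Q=2: -76; Q=3: -77; Q=4: -75; Q=5: -77; Q=6: -86; Q=7: -113; Q=8: -161.
Profit is highest at Q = 0. Equivalently, the lowest AVC in the table is 57/5 ≈ $11.40 at Q = 5, and P = $6 falls below it — price never covers variable cost, so the firm shuts down and loses only its fixed cost.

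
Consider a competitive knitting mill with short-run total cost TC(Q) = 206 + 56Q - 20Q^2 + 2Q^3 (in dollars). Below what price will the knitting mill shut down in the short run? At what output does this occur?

$6 per unit, at Q = 5

The firm shuts down when price falls below the minimum of average variable cost. AVC = VC/Q = 56 - 20Q + 2Q^2.
At the minimum of AVC, MC = AVC. MC = 56 - 40Q + 6Q^2; setting MC = AVC gives 4Q^2 - 20Q = 0, so Q = 5. min AVC = 6.
The firm shuts down for any P below $6.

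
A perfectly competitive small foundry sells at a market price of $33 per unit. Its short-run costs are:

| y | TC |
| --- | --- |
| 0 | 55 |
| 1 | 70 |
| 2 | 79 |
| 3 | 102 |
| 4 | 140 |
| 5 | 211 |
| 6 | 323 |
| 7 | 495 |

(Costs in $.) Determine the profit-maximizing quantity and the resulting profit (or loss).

Tabulate TR − TC: y=0: -55; y=1: -37; y=2: -13; y=3: -3; y=4: -8; y=5: -46; y=6: -125; y=7: -264.
Profit is maximized at y = 3. AVC there is 47/3 = $15.67 ≤ P, so producing beats shutting down (which would give -$55).

y = 3; profit = -$3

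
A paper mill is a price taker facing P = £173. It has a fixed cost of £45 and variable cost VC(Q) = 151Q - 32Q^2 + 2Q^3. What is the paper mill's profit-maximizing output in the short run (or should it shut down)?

Variable cost is VC = 151Q - 32Q^2 + 2Q^3, so AVC = VC/Q = 151 - 32Q + 2Q^2 and MC = dTC/dQ = 151 - 64Q + 6Q^2.
AVC hits its minimum where MC = AVC, at Q = 8, giving min AVC = 151 - 32·8 + 2·8^2 = £23.
Because £173 ≥ £23, revenue can cover variable cost; the firm operates.
P = MC gives -22 - 64Q + 6Q^2 = 0, with roots -1/3 and 11. Take the larger (rising MC): Q* = 11.
Check: AVC at Q = 11 is £41 ≤ P, so revenue covers variable cost.
Profit = P·Q − TC = 173·11 − 496 = £1407.

Produce at Q = 11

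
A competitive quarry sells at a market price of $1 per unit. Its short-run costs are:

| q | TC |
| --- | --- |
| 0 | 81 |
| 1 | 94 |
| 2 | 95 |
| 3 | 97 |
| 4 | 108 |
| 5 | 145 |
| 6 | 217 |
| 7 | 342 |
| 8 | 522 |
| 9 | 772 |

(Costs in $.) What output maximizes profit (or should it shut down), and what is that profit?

q = 0 (shut down); profit = -$81

Profit at each row (π = 1q − TC): q=0: -81; q=1: -93; q=2: -93; q=3: -94; q=4: -104; q=5: -140; q=6: -211; q=7: -335; q=8: -514; q=9: -763.
Profit is highest at q = 0. Equivalently, the lowest AVC in the table is 16/3 ≈ $5.33 at q = 3, and P = $1 falls below it — price never covers variable cost, so the firm shuts down and loses only its fixed cost.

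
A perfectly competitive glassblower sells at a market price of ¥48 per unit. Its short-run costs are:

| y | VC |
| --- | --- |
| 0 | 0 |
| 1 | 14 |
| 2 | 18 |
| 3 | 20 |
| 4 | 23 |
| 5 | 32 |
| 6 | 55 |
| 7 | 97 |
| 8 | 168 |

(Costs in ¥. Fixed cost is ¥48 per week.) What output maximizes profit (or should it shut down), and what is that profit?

y = 7; profit = ¥191

Compute π = P·y − TC at each output: y=0: -48; y=1: -14; y=2: 30; y=3: 76; y=4: 121; y=5: 160; y=6: 185; y=7: 191; y=8: 168.
Profit is maximized at y = 7. AVC there is 97/7 = ¥13.86 ≤ P, so producing beats shutting down (which would give -¥48).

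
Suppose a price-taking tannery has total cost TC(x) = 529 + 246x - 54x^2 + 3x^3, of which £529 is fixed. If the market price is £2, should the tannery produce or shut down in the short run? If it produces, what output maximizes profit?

Strip out fixed cost: VC = 246x - 54x^2 + 3x^3. Then AVC = 246 - 54x + 3x^2 and MC = 246 - 108x + 9x^2.
AVC is minimized where dAVC/dx = -54 + 6x = 0, at x = 9; min AVC = 246 - 54·9 + 3·9^2 = £3.
Since P = £2 < min AVC = £3, price fails to cover variable cost at any output.
Best response: produce nothing and absorb the £529 fixed cost.

Shut down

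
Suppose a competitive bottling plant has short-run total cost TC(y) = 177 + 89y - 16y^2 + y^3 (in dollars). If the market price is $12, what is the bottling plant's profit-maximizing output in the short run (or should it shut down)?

Shut down

From TC, MC = TC'(y) = 89 - 32y + 3y^2 and AVC = VC/y = 89 - 16y + y^2.
AVC is minimized where dAVC/dy = -16 + 2y = 0, at y = 8; min AVC = 89 - 16·8 + 8^2 = $25.
P = $12 lies below min AVC = $25; no output level covers variable cost.
The firm minimizes its loss by shutting down and losing only its fixed cost of $177.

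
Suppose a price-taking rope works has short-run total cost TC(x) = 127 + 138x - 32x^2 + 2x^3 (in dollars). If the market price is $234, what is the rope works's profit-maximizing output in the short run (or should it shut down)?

Produce at x = 12

Strip out fixed cost: VC = 138x - 32x^2 + 2x^3. Then AVC = 138 - 32x + 2x^2 and MC = 138 - 64x + 6x^2.
AVC is minimized where dAVC/dx = -32 + 4x = 0, at x = 8; min AVC = 138 - 32·8 + 2·8^2 = $10.
P = $234 exceeds min AVC = $10, so the firm stays open.
Set P = MC: 234 = 138 - 64x + 6x^2 → -96 - 64x + 6x^2 = 0. The roots are x = -4/3 and x = 12; the profit-maximizing output is on the rising part of MC, so x* = 12.
Check: AVC at x = 12 is $42 ≤ P, so revenue covers variable cost.
Profit = P·x − TC = 234·12 − 631 = $2177.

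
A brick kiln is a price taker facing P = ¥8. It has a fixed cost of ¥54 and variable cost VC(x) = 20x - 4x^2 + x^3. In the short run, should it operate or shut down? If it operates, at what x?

Shut down

Variable cost is VC = 20x - 4x^2 + x^3, so AVC = VC/x = 20 - 4x + x^2 and MC = dTC/dx = 20 - 8x + 3x^2.
AVC hits its minimum where MC = AVC, at x = 2, giving min AVC = 20 - 4·2 + 2^2 = ¥16.
With P < min AVC (¥8 < ¥16), every unit sold adds to the loss.
The firm minimizes its loss by shutting down and losing only its fixed cost of ¥54.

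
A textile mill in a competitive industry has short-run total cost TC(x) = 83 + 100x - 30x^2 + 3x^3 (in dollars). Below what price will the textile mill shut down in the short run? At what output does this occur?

Short-run supply begins at min AVC. From VC = 100x - 30x^2 + 3x^3, AVC = 100 - 30x + 3x^2.
dAVC/dx = -30 + 6x = 0 gives x = 5. min AVC = 100 - 30·5 + 3·5^2 = 25.
The firm shuts down for any P below $25.

$25 per unit, at x = 5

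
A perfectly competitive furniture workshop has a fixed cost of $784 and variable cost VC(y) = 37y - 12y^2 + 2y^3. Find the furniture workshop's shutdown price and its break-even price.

AVC = 37 - 12y + 2y^2; minimized at y = 3, giving min AVC = $19. That is the shutdown price.
ATC = 784/y + 37 - 12y + 2y^2. Setting dATC/dy = −784/y^2 − 12 + 4y = 0 gives y = 7 (since 4·7^3 − 12·7^2 = 784).
min ATC = 784/7 + 37 − 12·7 + 2·7^2 = $163. That is the break-even price.
For $19 ≤ P < $163 the firm produces at a loss; below $19 it shuts down.

Shutdown price = $19; break-even price = $163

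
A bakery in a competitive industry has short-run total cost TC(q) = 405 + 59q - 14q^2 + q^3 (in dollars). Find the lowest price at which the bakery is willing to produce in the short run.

The shutdown price is the minimum of AVC. VC = 59q - 14q^2 + q^3, so AVC = 59 - 14q + q^2.
dAVC/dq = -14 + 2q = 0 gives q = 7. min AVC = 59 - 14·7 + 7^2 = 10.
So the shutdown price is $10.

$10 per unit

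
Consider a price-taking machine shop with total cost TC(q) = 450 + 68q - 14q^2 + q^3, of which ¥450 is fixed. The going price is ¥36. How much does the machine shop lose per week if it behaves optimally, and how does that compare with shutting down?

AVC = 68 - 14q + q^2 has its minimum ¥19 at q = 7; price ¥36 clears that bar, so the firm operates.
With MC = 68 - 28q + 3q^2, P = MC on the upward-sloping part at q* = 8.
TR = 36·8 = 288. TC = 450 + 160 = 610. Profit = 288 − 610 = -¥322.
That loss of ¥322 beats the ¥450 the firm would lose by shutting down; producing recovers ¥128 of fixed cost.

Profit = -¥322 at q = 8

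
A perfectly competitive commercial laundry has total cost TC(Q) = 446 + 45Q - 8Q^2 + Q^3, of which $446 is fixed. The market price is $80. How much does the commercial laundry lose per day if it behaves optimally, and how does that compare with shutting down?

Profit = -$152 at Q = 7

AVC = 45 - 8Q + Q^2; min AVC = $29 at Q = 4. Since P = $80 ≥ min AVC, the firm produces.
MC = 45 - 16Q + 3Q^2. Setting P = MC and taking the root on the rising branch gives Q* = 7.
TR = 80·7 = 560. TC = 446 + 266 = 712. Profit = 560 − 712 = -$152.
By producing, the firm covers all variable cost plus $294 of fixed cost; shutting down would lose the full $446.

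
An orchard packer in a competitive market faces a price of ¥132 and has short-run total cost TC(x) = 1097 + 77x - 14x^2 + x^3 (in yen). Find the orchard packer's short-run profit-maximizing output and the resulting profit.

AVC = 77 - 14x + x^2; min AVC = ¥28 at x = 7. Since P = ¥132 ≥ min AVC, the firm produces.
With MC = 77 - 28x + 3x^2, P = MC on the upward-sloping part at x* = 11.
TR = 132·11 = 1452. TC = 1097 + 484 = 1581. Profit = 1452 − 1581 = -¥129.
By producing, the firm covers all variable cost plus ¥968 of fixed cost; shutting down would lose the full ¥1097.

Profit = -¥129 at x = 11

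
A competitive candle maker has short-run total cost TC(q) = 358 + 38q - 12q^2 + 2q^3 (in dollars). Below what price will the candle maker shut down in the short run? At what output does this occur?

The firm shuts down when price falls below the minimum of average variable cost. AVC = VC/q = 38 - 12q + 2q^2.
dAVC/dq = -12 + 4q = 0 gives q = 3. min AVC = 38 - 12·3 + 2·3^2 = 20.
So the shutdown price is $20.

$20 per unit, at q = 3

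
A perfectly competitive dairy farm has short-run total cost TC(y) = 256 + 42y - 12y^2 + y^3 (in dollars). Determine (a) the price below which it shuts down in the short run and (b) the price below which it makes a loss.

AVC = 42 - 12y + y^2; minimized at y = 6, giving min AVC = $6. That is the shutdown price.
ATC = 256/y + 42 - 12y + y^2. Setting dATC/dy = −256/y^2 − 12 + 2y = 0 gives y = 8 (since 2·8^3 − 12·8^2 = 256).
min ATC = 256/8 + 42 − 12·8 + 8^2 = $42. That is the break-even price.
Between these two prices the firm operates at a loss; above $42 it earns a profit.

Shutdown price = $6; break-even price = $42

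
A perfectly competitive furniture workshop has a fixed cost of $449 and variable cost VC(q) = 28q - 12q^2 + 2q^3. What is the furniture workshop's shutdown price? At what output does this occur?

The firm shuts down when price falls below the minimum of average variable cost. AVC = VC/q = 28 - 12q + 2q^2.
dAVC/dq = -12 + 4q = 0 gives q = 3. min AVC = 28 - 12·3 + 2·3^2 = 10.
For P < $10 the firm produces nothing.

$10 per unit, at q = 3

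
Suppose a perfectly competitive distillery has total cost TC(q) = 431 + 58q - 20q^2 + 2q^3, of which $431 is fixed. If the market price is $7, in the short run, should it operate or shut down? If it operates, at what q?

Strip out fixed cost: VC = 58q - 20q^2 + 2q^3. Then AVC = 58 - 20q + 2q^2 and MC = 58 - 40q + 6q^2.
AVC is minimized where dAVC/dq = -20 + 4q = 0, at q = 5; min AVC = 58 - 20·5 + 2·5^2 = $8.
P = $7 lies below min AVC = $8; no output level covers variable cost.
Shutting down limits the loss to fixed cost, $431.

Shut down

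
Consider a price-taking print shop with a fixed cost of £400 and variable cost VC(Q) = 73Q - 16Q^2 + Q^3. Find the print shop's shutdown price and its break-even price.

Shutdown price = £9; break-even price = £53

AVC = 73 - 16Q + Q^2; minimized at Q = 8, giving min AVC = £9. That is the shutdown price.
ATC = 400/Q + 73 - 16Q + Q^2. Setting dATC/dQ = −400/Q^2 − 16 + 2Q = 0 gives Q = 10 (since 2·10^3 − 16·10^2 = 400).
min ATC = 400/10 + 73 − 16·10 + 10^2 = £53. That is the break-even price.
For £9 ≤ P < £53 the firm produces at a loss; below £9 it shuts down.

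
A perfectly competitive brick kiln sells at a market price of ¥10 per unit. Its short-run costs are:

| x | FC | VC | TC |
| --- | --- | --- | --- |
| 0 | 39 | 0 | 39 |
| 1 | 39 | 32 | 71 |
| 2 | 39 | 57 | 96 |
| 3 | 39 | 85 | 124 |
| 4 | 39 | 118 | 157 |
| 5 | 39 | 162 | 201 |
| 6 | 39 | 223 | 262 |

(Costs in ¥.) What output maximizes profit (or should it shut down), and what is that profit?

x = 0 (shut down); profit = -¥39

Compute π = P·x − TC at each output: x=0: -39; x=1: -61; x=2: -76; x=3: -94; x=4: -117; x=5: -151; x=6: -202.
Profit is highest at x = 0. Equivalently, the lowest AVC in the table is 85/3 ≈ ¥28.33 at x = 3, and P = ¥10 falls below it — price never covers variable cost, so the firm shuts down and loses only its fixed cost.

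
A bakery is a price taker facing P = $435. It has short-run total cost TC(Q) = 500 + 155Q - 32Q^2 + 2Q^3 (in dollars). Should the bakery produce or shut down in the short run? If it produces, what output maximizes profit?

From TC, MC = TC'(Q) = 155 - 64Q + 6Q^2 and AVC = VC/Q = 155 - 32Q + 2Q^2.
The AVC parabola has its vertex at Q = 32/4 = 8, where AVC = 155 - 32·8 + 2·8^2 = $27.
Since P = $435 ≥ min AVC = $27, price covers variable cost and the firm should produce.
P = MC gives -280 - 64Q + 6Q^2 = 0, with roots -10/3 and 14. Take the larger (rising MC): Q* = 14.
Check: AVC at Q = 14 is $99 ≤ P, so revenue covers variable cost.
Profit = P·Q − TC = 435·14 − 1886 = $4204.

Produce at Q = 14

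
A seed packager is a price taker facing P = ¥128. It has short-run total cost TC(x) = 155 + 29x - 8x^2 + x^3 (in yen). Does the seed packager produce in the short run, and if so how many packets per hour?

From TC, MC = TC'(x) = 29 - 16x + 3x^2 and AVC = VC/x = 29 - 8x + x^2.
The AVC parabola has its vertex at x = 8/2 = 4, where AVC = 29 - 8·4 + 4^2 = ¥13.
Since P = ¥128 ≥ min AVC = ¥13, price covers variable cost and the firm should produce.
P = MC gives -99 - 16x + 3x^2 = 0, with roots -11/3 and 9. Take the larger (rising MC): x* = 9.
Check: AVC at x = 9 is ¥38 ≤ P, so revenue covers variable cost.
Profit = P·x − TC = 128·9 − 497 = ¥655.

Produce at x = 9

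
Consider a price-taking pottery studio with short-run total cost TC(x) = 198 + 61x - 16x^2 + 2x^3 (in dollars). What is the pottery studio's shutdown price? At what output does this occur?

$29 per unit, at x = 4

The firm shuts down when price falls below the minimum of average variable cost. AVC = VC/x = 61 - 16x + 2x^2.
dAVC/dx = -16 + 4x = 0 gives x = 4. min AVC = 61 - 16·4 + 2·4^2 = 29.
For P < $29 the firm produces nothing.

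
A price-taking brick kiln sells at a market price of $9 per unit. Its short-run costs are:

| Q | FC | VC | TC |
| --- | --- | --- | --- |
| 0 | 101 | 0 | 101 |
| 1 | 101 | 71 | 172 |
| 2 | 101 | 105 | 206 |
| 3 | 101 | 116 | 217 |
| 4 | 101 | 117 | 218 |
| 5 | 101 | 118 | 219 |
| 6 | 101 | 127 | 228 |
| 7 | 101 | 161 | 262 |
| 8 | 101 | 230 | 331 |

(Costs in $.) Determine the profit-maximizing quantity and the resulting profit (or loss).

Q = 0 (shut down); profit = -$101

Tabulate TR − TC: Q=0: -101; Q=1: -163; Q=2: -188; Q=3: -190; Q=4: -182; Q=5: -174; Q=6: -174; Q=7: -199; Q=8: -259.
Profit is highest at Q = 0. Equivalently, the lowest AVC in the table is 127/6 ≈ $21.17 at Q = 6, and P = $9 falls below it — price never covers variable cost, so the firm shuts down and loses only its fixed cost.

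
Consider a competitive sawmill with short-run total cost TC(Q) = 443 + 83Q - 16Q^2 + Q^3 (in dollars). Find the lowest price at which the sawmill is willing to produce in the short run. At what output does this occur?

The firm shuts down when price falls below the minimum of average variable cost. AVC = VC/Q = 83 - 16Q + Q^2.
dAVC/dQ = -16 + 2Q = 0 gives Q = 8. min AVC = 83 - 16·8 + 8^2 = 19.
So the shutdown price is $19.

$19 per unit, at Q = 8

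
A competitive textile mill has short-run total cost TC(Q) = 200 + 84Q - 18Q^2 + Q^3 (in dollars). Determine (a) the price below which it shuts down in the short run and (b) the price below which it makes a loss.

AVC = 84 - 18Q + Q^2; minimized at Q = 9, giving min AVC = $3. That is the shutdown price.
ATC = 200/Q + 84 - 18Q + Q^2. Setting dATC/dQ = −200/Q^2 − 18 + 2Q = 0 gives Q = 10 (since 2·10^3 − 18·10^2 = 200).
min ATC = 200/10 + 84 − 18·10 + 10^2 = $24. That is the break-even price.
For $3 ≤ P < $24 the firm produces at a loss; below $3 it shuts down.

Shutdown price = $3; break-even price = $24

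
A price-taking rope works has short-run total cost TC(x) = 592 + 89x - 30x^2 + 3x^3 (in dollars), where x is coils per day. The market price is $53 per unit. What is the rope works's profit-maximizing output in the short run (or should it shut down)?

Strip out fixed cost: VC = 89x - 30x^2 + 3x^3. Then AVC = 89 - 30x + 3x^2 and MC = 89 - 60x + 9x^2.
AVC hits its minimum where MC = AVC, at x = 5, giving min AVC = 89 - 30·5 + 3·5^2 = $14.
Because $53 ≥ $14, revenue can cover variable cost; the firm operates.
P = MC gives 36 - 60x + 9x^2 = 0, with roots 2/3 and 6. Take the larger (rising MC): x* = 6.
Check: AVC at x = 6 is $17 ≤ P, so revenue covers variable cost.
Profit = P·x − TC = 53·6 − 694 = -$376, a loss, but smaller than the $592 fixed cost the firm would lose by shutting down.

Produce at x = 6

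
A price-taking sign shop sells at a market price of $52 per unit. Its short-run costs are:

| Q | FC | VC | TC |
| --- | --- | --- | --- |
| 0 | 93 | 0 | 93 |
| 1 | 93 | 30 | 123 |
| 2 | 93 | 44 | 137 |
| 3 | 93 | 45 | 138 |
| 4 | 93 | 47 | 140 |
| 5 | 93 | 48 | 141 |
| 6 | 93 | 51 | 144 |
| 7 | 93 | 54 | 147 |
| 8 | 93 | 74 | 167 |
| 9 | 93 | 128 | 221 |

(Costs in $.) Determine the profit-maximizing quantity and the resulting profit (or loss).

Compute π = P·Q − TC at each output: Q=0: -93; Q=1: -71; Q=2: -33; Q=3: 18; Q=4: 68; Q=5: 119; Q=6: 168; Q=7: 217; Q=8: 249; Q=9: 247.
Profit is maximized at Q = 8. AVC there is 74/8 = $9.25 ≤ P, so producing beats shutting down (which would give -$93).

Q = 8; profit = $249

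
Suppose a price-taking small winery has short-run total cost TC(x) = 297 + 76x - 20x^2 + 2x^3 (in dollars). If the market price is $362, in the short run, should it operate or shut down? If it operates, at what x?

From TC, MC = TC'(x) = 76 - 40x + 6x^2 and AVC = VC/x = 76 - 20x + 2x^2.
AVC is minimized where dAVC/dx = -20 + 4x = 0, at x = 5; min AVC = 76 - 20·5 + 2·5^2 = $26.
Since P = $362 ≥ min AVC = $26, price covers variable cost and the firm should produce.
Solving P = MC: -286 - 40x + 6x^2 = 0 ⇒ x = -13/3 or 11. On the upward-sloping branch, x* = 11.
Check: AVC at x = 11 is $98 ≤ P, so revenue covers variable cost.
Profit = P·x − TC = 362·11 − 1375 = $2607.

Produce at x = 11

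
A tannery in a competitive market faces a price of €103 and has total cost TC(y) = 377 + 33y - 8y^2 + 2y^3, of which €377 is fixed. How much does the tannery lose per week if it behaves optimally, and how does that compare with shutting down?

Profit = -€77 at y = 5

AVC = 33 - 8y + 2y^2; min AVC = €25 at y = 2. Since P = €103 ≥ min AVC, the firm produces.
With MC = 33 - 16y + 6y^2, P = MC on the upward-sloping part at y* = 5.
TR = 103·5 = 515. TC = 377 + 215 = 592. Profit = 515 − 592 = -€77.
Shutting down would mean losing the fixed cost of €377, so operating at a loss of €77 is better by €300.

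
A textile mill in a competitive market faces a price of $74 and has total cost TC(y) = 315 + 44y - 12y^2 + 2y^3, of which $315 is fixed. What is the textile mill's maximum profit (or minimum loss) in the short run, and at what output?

Profit = -$115 at y = 5

AVC = 44 - 12y + 2y^2 has its minimum $26 at y = 3; price $74 clears that bar, so the firm operates.
With MC = 44 - 24y + 6y^2, P = MC on the upward-sloping part at y* = 5.
TR = 74·5 = 370. TC = 315 + 170 = 485. Profit = 370 − 485 = -$115.
That loss of $115 beats the $315 the firm would lose by shutting down; producing recovers $200 of fixed cost.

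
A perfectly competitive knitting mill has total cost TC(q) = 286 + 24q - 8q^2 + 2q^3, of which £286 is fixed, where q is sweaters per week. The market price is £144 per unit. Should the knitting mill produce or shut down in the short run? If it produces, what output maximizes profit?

Strip out fixed cost: VC = 24q - 8q^2 + 2q^3. Then AVC = 24 - 8q + 2q^2 and MC = 24 - 16q + 6q^2.
AVC hits its minimum where MC = AVC, at q = 2, giving min AVC = 24 - 8·2 + 2·2^2 = £16.
Since P = £144 ≥ min AVC = £16, price covers variable cost and the firm should produce.
Set P = MC: 144 = 24 - 16q + 6q^2 → -120 - 16q + 6q^2 = 0. The roots are q = -10/3 and q = 6; the profit-maximizing output is on the rising part of MC, so q* = 6.
Check: AVC at q = 6 is £48 ≤ P, so revenue covers variable cost.
Profit = P·q − TC = 144·6 − 574 = £290.

Produce at q = 6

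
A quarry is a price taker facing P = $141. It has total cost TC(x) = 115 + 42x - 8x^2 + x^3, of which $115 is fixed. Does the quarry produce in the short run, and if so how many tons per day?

Variable cost is VC = 42x - 8x^2 + x^3, so AVC = VC/x = 42 - 8x + x^2 and MC = dTC/dx = 42 - 16x + 3x^2.
AVC hits its minimum where MC = AVC, at x = 4, giving min AVC = 42 - 8·4 + 4^2 = $26.
P = $141 exceeds min AVC = $26, so the firm stays open.
P = MC gives -99 - 16x + 3x^2 = 0, with roots -11/3 and 9. Take the larger (rising MC): x* = 9.
Check: AVC at x = 9 is $51 ≤ P, so revenue covers variable cost.
Profit = P·x − TC = 141·9 − 574 = $695.

Produce at x = 9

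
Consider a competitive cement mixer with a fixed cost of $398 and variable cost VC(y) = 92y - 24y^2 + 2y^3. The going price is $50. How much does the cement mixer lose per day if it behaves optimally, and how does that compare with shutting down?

Profit = -$202 at y = 7

AVC = 92 - 24y + 2y^2 has its minimum $20 at y = 6; price $50 clears that bar, so the firm operates.
With MC = 92 - 48y + 6y^2, P = MC on the upward-sloping part at y* = 7.
TR = 50·7 = 350. TC = 398 + 154 = 552. Profit = 350 − 552 = -$202.
That loss of $202 beats the $398 the firm would lose by shutting down; producing recovers $196 of fixed cost.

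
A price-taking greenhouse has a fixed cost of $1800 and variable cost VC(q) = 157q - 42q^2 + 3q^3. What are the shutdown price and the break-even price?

Shutdown price = $10; break-even price = $217

Shutdown price = min AVC. AVC = 157 - 42q + 3q^2, with vertex at q = 7 and minimum $10.
ATC = 1800/q + 157 - 42q + 3q^2. Setting dATC/dq = −1800/q^2 − 42 + 6q = 0 gives q = 10 (since 6·10^3 − 42·10^2 = 1800).
min ATC = 1800/10 + 157 − 42·10 + 3·10^2 = $217. That is the break-even price.
Between these two prices the firm operates at a loss; above $217 it earns a profit.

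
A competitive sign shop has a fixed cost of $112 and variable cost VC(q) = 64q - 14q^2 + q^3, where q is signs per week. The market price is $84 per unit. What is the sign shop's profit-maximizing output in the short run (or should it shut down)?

Variable cost is VC = 64q - 14q^2 + q^3, so AVC = VC/q = 64 - 14q + q^2 and MC = dTC/dq = 64 - 28q + 3q^2.
AVC hits its minimum where MC = AVC, at q = 7, giving min AVC = 64 - 14·7 + 7^2 = $15.
P = $84 exceeds min AVC = $15, so the firm stays open.
Solving P = MC: -20 - 28q + 3q^2 = 0 ⇒ q = -2/3 or 10. On the upward-sloping branch, q* = 10.
Check: AVC at q = 10 is $24 ≤ P, so revenue covers variable cost.
Profit = P·q − TC = 84·10 − 352 = $488.

Produce at q = 10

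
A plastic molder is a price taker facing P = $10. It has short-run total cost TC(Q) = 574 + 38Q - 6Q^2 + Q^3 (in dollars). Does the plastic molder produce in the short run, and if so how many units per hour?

From TC, MC = TC'(Q) = 38 - 12Q + 3Q^2 and AVC = VC/Q = 38 - 6Q + Q^2.
AVC is minimized where dAVC/dQ = -6 + 2Q = 0, at Q = 3; min AVC = 38 - 6·3 + 3^2 = $29.
P = $10 lies below min AVC = $29; no output level covers variable cost.
The firm minimizes its loss by shutting down and losing only its fixed cost of $574.

Shut down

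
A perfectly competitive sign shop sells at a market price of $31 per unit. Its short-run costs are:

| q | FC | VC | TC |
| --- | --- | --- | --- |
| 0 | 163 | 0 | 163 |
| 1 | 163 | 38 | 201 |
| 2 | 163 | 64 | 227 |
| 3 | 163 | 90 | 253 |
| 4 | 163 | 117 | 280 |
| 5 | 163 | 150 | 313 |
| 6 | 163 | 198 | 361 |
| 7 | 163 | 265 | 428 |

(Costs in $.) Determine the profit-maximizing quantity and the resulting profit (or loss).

q = 4; profit = -$156

Profit at each row (π = 31q − TC): q=0: -163; q=1: -170; q=2: -165; q=3: -160; q=4: -156; q=5: -158; q=6: -175; q=7: -211.
Profit is maximized at q = 4. AVC there is 117/4 = $29.25 ≤ P, so producing beats shutting down (which would give -$163).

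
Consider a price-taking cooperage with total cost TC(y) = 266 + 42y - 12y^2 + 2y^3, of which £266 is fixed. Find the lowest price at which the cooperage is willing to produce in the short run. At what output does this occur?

The shutdown price is the minimum of AVC. VC = 42y - 12y^2 + 2y^3, so AVC = 42 - 12y + 2y^2.
At the minimum of AVC, MC = AVC. MC = 42 - 24y + 6y^2; setting MC = AVC gives 4y^2 - 12y = 0, so y = 3. min AVC = 24.
The firm shuts down for any P below £24.

£24 per unit, at y = 3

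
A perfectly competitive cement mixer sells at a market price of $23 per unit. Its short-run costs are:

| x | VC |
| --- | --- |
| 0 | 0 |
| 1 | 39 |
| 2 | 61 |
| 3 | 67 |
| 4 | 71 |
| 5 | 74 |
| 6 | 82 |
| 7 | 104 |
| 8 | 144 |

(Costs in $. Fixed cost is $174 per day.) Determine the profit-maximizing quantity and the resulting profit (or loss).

x = 7; profit = -$117

Profit at each row (π = 23x − TC): x=0: -174; x=1: -190; x=2: -189; x=3: -172; x=4: -153; x=5: -133; x=6: -118; x=7: -117; x=8: -134.
Profit is maximized at x = 7. AVC there is 104/7 = $14.86 ≤ P, so producing beats shutting down (which would give -$174).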